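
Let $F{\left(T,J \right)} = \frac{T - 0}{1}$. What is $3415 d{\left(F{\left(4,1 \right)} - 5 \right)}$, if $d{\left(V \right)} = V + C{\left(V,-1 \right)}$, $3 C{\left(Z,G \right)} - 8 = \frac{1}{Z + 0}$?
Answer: $\frac{13660}{3} \approx 4553.3$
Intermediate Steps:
$F{\left(T,J \right)} = T$ ($F{\left(T,J \right)} = 1 \left(T + 0\right) = 1 T = T$)
$C{\left(Z,G \right)} = \frac{8}{3} + \frac{1}{3 Z}$ ($C{\left(Z,G \right)} = \frac{8}{3} + \frac{1}{3 \left(Z + 0\right)} = \frac{8}{3} + \frac{1}{3 Z}$)
$d{\left(V \right)} = V + \frac{1 + 8 V}{3 V}$
$3415 d{\left(F{\left(4,1 \right)} - 5 \right)} = 3415 \left(\frac{8}{3} + \left(4 - 5\right) + \frac{1}{3 \left(4 - 5\right)}\right) = 3415 \left(\frac{8}{3} - 1 + \frac{1}{3 \left(-1\right)}\right) = 3415 \left(\frac{8}{3} - 1 + \frac{1}{3} \left(-1\right)\right) = 3415 \left(\frac{8}{3} - 1 - \frac{1}{3}\right) = 3415 \cdot \frac{4}{3} = \frac{13660}{3}$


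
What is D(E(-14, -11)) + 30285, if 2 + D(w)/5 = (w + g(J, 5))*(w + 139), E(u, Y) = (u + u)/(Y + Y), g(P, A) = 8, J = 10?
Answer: 4450205/121 ≈ 36779.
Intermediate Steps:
E(u, Y) = u/Y (E(u, Y) = (2*u)/((2*Y)) = (2*u)*(1/(2*Y)) = u/Y)
D(w) = -10 + 5*(8 + w)*(139 + w) (D(w) = -10 + 5*((w + 8)*(w + 139)) = -10 + 5*((8 + w)*(139 + w)) = -10 + 5*(8 + w)*(139 + w))
D(E(-14, -11)) + 30285 = (5550 + 5*(-14/(-11))² + 735*(-14/(-11))) + 30285 = (5550 + 5*(-14*(-1/11))² + 735*(-14*(-1/11))) + 30285 = (5550 + 5*(14/11)² + 735*(14/11)) + 30285 = (5550 + 5*(196/121) + 10290/11) + 30285 = (5550 + 980/121 + 10290/11) + 30285 = 785720/121 + 30285 = 4450205/121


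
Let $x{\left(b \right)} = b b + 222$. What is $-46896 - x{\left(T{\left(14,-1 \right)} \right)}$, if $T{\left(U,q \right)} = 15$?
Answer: $-47343$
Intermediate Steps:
$x{\left(b \right)} = 222 + b^{2}$ ($x{\left(b \right)} = b^{2} + 222 = 222 + b^{2}$)
$-46896 - x{\left(T{\left(14,-1 \right)} \right)} = -46896 - \left(222 + 15^{2}\right) = -46896 - \left(222 + 225\right) = -46896 - 447 = -47343$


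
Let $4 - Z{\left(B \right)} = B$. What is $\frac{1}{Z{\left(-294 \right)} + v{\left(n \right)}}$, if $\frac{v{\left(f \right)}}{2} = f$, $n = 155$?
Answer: $\frac{1}{608} \approx 0.0016447$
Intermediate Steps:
$Z{\left(B \right)} = 4 - B$
$v{\left(f \right)} = 2 f$
$\frac{1}{Z{\left(-294 \right)} + v{\left(n \right)}} = \frac{1}{\left(4 - -294\right) + 2 \cdot 155} = \frac{1}{\left(4 + 294\right) + 310} = \frac{1}{298 + 310} = \frac{1}{608}$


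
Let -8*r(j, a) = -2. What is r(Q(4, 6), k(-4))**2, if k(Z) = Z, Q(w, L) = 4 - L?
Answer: 1/16 ≈ 0.062500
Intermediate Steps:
r(j, a) = 1/4 (r(j, a) = -1/8*(-2) = 1/4)
r(Q(4, 6), k(-4))**2 = (1/4)**2 = 1/16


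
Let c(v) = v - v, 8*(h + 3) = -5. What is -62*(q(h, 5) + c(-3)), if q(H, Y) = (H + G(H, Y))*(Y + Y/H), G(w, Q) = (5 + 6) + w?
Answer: -48825/58 ≈ -841.81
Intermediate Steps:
h = -29/8 (h = -3 + (1/8)*(-5) = -3 - 5/8 = -29/8 ≈ -3.6250)
c(v) = 0
G(w, Q) = 11 + w
q(H, Y) = (11 + 2*H)*(Y + Y/H) (q(H, Y) = (H + (11 + H))*(Y + Y/H) = (11 + 2*H)*(Y + Y/H))
-62*(q(h, 5) + c(-3)) = -62*(5*(11 - 29/8 + 2*(-29/8)*(6 - 29/8))/(-29/8) + 0) = -62*(5*(-8/29)*(11 - 29/8 + 2*(-29/8)*(19/8)) + 0) = -62*(5*(-8/29)*(11 - 29/8 - 551/32) + 0) = -62*(5*(-8/29)*(-315/32) + 0) = -62*(1575/116 + 0) = -62*1575/116 = -48825/58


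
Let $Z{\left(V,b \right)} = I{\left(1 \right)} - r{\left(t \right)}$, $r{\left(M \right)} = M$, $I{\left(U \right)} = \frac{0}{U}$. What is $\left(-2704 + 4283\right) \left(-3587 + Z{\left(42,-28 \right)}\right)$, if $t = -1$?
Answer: $-5662294$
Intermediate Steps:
$I{\left(U \right)} = 0$
$Z{\left(V,b \right)} = 1$ ($Z{\left(V,b \right)} = 0 - -1 = 0 + 1 = 1$)
$\left(-2704 + 4283\right) \left(-3587 + Z{\left(42,-28 \right)}\right) = \left(-2704 + 4283\right) \left(-3587 + 1\right) = 1579 \left(-3586\right) = -5662294$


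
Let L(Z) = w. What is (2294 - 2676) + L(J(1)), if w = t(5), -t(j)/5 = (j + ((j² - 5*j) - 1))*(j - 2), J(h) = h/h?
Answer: -442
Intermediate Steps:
J(h) = 1
t(j) = -5*(-2 + j)*(-1 + j² - 4*j) (t(j) = -5*(j + ((j² - 5*j) - 1))*(j - 2) = -5*(j + (-1 + j² - 5*j))*(-2 + j) = -5*(-1 + j² - 4*j)*(-2 + j) = -5*(-2 + j)*(-1 + j² - 4*j))
w = -60 (w = -10 - 35*5 - 5*5³ + 30*5² = -10 - 175 - 5*125 + 30*25 = -10 - 175 - 625 + 750 = -60)
L(Z) = -60
(2294 - 2676) + L(J(1)) = (2294 - 2676) - 60 = -382 - 60 = -442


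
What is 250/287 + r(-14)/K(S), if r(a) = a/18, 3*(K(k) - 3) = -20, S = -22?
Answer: 10259/9471 ≈ 1.0832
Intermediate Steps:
K(k) = -11/3 (K(k) = 3 + (1/3)*(-20) = 3 - 20/3 = -11/3)
r(a) = a/18 (r(a) = a*(1/18) = a/18)
250/287 + r(-14)/K(S) = 250/287 + ((1/18)*(-14))/(-11/3) = 250*(1/287) - 7/9*(-3/11) = 250/287 + 7/33 = 10259/9471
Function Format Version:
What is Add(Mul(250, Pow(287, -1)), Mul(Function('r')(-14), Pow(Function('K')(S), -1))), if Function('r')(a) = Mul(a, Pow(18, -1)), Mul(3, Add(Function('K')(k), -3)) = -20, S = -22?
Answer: Rational(10259, 9471) ≈ 1.0832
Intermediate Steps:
Function('K')(k) = Rational(-11, 3) (Function('K')(k) = Add(3, Mul(Rational(1, 3), -20)) = Add(3, Rational(-20, 3)) = Rational(-11, 3))
Function('r')(a) = Mul(Rational(1, 18), a) (Function('r')(a) = Mul(a, Rational(1, 18)) = Mul(Rational(1, 18), a))
Add(Mul(250, Pow(287, -1)), Mul(Function('r')(-14), Pow(Function('K')(S), -1))) = Add(Mul(250, Pow(287, -1)), Mul(Mul(Rational(1, 18), -14), Pow(Rational(-11, 3), -1))) = Add(Mul(250, Rational(1, 287)), Mul(Rational(-7, 9), Rational(-3, 11))) = Add(Rational(250, 287), Rational(7, 33)) = Rational(10259, 9471)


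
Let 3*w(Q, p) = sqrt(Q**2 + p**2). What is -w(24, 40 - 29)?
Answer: -sqrt(697)/3 ≈ -8.8002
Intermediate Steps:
w(Q, p) = sqrt(Q**2 + p**2)/3
-w(24, 40 - 29) = -sqrt(24**2 + (40 - 29)**2)/3 = -sqrt(576 + 11**2)/3 = -sqrt(576 + 121)/3 = -sqrt(697)/3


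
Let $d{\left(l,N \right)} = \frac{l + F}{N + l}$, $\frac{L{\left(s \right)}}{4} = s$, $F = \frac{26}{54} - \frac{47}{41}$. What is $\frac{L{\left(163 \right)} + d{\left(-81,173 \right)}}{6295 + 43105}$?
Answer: $\frac{13262377}{1006218720} \approx 0.01318$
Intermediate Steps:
$F = - \frac{736}{1107}$ ($F = 26 \cdot \frac{1}{54} - \frac{47}{41} = \frac{13}{27} - \frac{47}{41} = - \frac{736}{1107} \approx -0.66486$)
$L{\left(s \right)} = 4 s$
$d{\left(l,N \right)} = \frac{- \frac{736}{1107} + l}{N + l}$ ($d{\left(l,N \right)} = \frac{l - \frac{736}{1107}}{N + l} = \frac{- \frac{736}{1107} + l}{N + l}$)
$\frac{L{\left(163 \right)} + d{\left(-81,173 \right)}}{6295 + 43105} = \frac{4 \cdot 163 + \frac{- \frac{736}{1107} - 81}{173 - 81}}{6295 + 43105} = \frac{652 + \frac{1}{92} \left(- \frac{90403}{1107}\right)}{49400} = \left(652 + \frac{1}{92} \left(- \frac{90403}{1107}\right)\right) \frac{1}{49400} = \left(652 - \frac{90403}{101844}\right) \frac{1}{49400} = \frac{66311885}{101844} \cdot \frac{1}{49400} = \frac{13262377}{1006218720}$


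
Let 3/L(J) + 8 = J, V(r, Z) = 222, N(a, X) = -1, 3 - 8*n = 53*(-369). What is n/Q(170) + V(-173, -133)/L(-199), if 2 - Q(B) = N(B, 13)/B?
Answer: -4807788/341 ≈ -14099.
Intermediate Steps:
n = 2445 (n = 3/8 - 53*(-369)/8 = 3/8 - ⅛*(-19557) = 3/8 + 19557/8 = 2445)
L(J) = 3/(-8 + J)
Q(B) = 2 + 1/B (Q(B) = 2 - (-1)/B = 2 + 1/B)
n/Q(170) + V(-173, -133)/L(-199) = 2445/(2 + 1/170) + 222/((3/(-8 - 199))) = 2445/(2 + 1/170) + 222/((3/(-207))) = 2445/(341/170) + 222/((3*(-1/207))) = 2445*(170/341) + 222/(-1/69) = 415650/341 + 222*(-69) = 415650/341 - 15318 = -4807788/341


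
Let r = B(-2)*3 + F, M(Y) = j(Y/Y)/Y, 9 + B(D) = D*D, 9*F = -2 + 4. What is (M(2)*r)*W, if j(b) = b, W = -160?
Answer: 10640/9 ≈ 1182.2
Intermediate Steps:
F = 2/9 (F = (-2 + 4)/9 = (⅑)*2 = 2/9 ≈ 0.22222)
B(D) = -9 + D² (B(D) = -9 + D*D = -9 + D²)
M(Y) = 1/Y (M(Y) = (Y/Y)/Y = 1/Y)
r = -133/9 (r = (-9 + (-2)²)*3 + 2/9 = (-9 + 4)*3 + 2/9 = -5*3 + 2/9 = -15 + 2/9 = -133/9 ≈ -14.778)
(M(2)*r)*W = (-133/9/2)*(-160) = ((½)*(-133/9))*(-160) = -133/18*(-160) = 10640/9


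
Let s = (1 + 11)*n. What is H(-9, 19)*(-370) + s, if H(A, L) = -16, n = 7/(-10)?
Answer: 29558/5 ≈ 5911.6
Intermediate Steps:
n = -7/10 (n = 7*(-⅒) = -7/10 ≈ -0.70000)
s = -42/5 (s = (1 + 11)*(-7/10) = 12*(-7/10) = -42/5 ≈ -8.4000)
H(-9, 19)*(-370) + s = -16*(-370) - 42/5 = 5920 - 42/5 = 29558/5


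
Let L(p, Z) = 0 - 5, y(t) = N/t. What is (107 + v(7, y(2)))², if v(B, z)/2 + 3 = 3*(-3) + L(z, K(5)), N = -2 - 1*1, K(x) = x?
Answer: 5329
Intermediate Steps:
N = -3 (N = -2 - 1 = -3)
y(t) = -3/t
L(p, Z) = -5
v(B, z) = -34 (v(B, z) = -6 + 2*(3*(-3) - 5) = -6 + 2*(-9 - 5) = -6 + 2*(-14) = -6 - 28 = -34)
(107 + v(7, y(2)))² = (107 - 34)² = 73² = 5329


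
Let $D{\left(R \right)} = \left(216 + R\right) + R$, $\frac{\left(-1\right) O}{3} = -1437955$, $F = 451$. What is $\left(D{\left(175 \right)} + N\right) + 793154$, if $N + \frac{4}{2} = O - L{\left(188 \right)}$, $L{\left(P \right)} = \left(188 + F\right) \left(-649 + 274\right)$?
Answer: $5347208$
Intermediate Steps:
$L{\left(P \right)} = -239625$ ($L{\left(P \right)} = \left(188 + 451\right) \left(-649 + 274\right) = 639 \left(-375\right) = -239625$)
$O = 4313865$ ($O = \left(-3\right) \left(-1437955\right) = 4313865$)
$N = 4553488$ ($N = -2 + \left(4313865 - -239625\right) = -2 + \left(4313865 + 239625\right) = -2 + 4553490 = 4553488$)
$D{\left(R \right)} = 216 + 2 R$
$\left(D{\left(175 \right)} + N\right) + 793154 = \left(\left(216 + 2 \cdot 175\right) + 4553488\right) + 793154 = \left(\left(216 + 350\right) + 4553488\right) + 793154 = \left(566 + 4553488\right) + 793154 = 4554054 + 793154 = 5347208$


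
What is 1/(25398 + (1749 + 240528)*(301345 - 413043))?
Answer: -1/27061830948 ≈ -3.6952e-11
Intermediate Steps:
1/(25398 + (1749 + 240528)*(301345 - 413043)) = 1/(25398 + 242277*(-111698)) = 1/(25398 - 27061856346) = 1/(-27061830948) = -1/27061830948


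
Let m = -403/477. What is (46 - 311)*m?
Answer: 2015/9 ≈ 223.89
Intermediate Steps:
m = -403/477 (m = -403*1/477 = -403/477 ≈ -0.84486)
(46 - 311)*m = (46 - 311)*(-403/477) = -265*(-403/477) = 2015/9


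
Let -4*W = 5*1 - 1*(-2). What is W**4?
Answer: 2401/256 ≈ 9.3789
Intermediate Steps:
W = -7/4 (W = -(5*1 - 1*(-2))/4 = -(5 + 2)/4 = -1/4*7 = -7/4 ≈ -1.7500)
W**4 = (-7/4)**4 = 2401/256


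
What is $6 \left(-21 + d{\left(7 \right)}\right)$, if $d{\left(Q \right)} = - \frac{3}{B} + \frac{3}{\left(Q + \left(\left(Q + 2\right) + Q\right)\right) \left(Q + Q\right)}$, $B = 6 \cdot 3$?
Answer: $- \frac{20438}{161} \approx -126.94$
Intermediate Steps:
$B = 18$
$d{\left(Q \right)} = - \frac{1}{6} + \frac{3}{2 Q \left(2 + 3 Q\right)}$ ($d{\left(Q \right)} = - \frac{3}{18} + \frac{3}{\left(Q + \left(\left(Q + 2\right) + Q\right)\right) \left(Q + Q\right)} = \left(-3\right) \frac{1}{18} + \frac{3}{\left(Q + \left(\left(2 + Q\right) + Q\right)\right) 2 Q} = - \frac{1}{6} + \frac{3}{\left(Q + \left(2 + 2 Q\right)\right) 2 Q} = - \frac{1}{6} + \frac{3}{\left(2 + 3 Q\right) 2 Q} = - \frac{1}{6} + \frac{3}{2 Q \left(2 + 3 Q\right)}$)
$6 \left(-21 + d{\left(7 \right)}\right) = 6 \left(-21 + \frac{9 - 3 \cdot 7^{2} - 14}{6 \cdot 7 \left(2 + 3 \cdot 7\right)}\right) = 6 \left(-21 + \frac{1}{6} \cdot \frac{1}{7} \frac{1}{2 + 21} \left(9 - 147 - 14\right)\right) = 6 \left(-21 + \frac{1}{6} \cdot \frac{1}{7} \cdot \frac{1}{23} \left(9 - 147 - 14\right)\right) = 6 \left(-21 + \frac{1}{6} \cdot \frac{1}{7} \cdot \frac{1}{23} \left(-152\right)\right) = 6 \left(-21 - \frac{76}{483}\right) = 6 \left(- \frac{10219}{483}\right) = - \frac{20438}{161}$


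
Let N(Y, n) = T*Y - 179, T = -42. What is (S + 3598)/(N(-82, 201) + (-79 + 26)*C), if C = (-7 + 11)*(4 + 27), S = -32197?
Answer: 28599/3307 ≈ 8.6480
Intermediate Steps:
C = 124 (C = 4*31 = 124)
N(Y, n) = -179 - 42*Y (N(Y, n) = -42*Y - 179 = -179 - 42*Y)
(S + 3598)/(N(-82, 201) + (-79 + 26)*C) = (-32197 + 3598)/((-179 - 42*(-82)) + (-79 + 26)*124) = -28599/((-179 + 3444) - 53*124) = -28599/(3265 - 6572) = -28599/(-3307) = -28599*(-1/3307) = 28599/3307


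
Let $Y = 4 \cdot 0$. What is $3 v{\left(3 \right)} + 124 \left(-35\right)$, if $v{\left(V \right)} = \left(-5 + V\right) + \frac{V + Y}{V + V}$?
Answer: $- \frac{8689}{2} \approx -4344.5$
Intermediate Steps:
$Y = 0$
$v{\left(V \right)} = - \frac{9}{2} + V$ ($v{\left(V \right)} = \left(-5 + V\right) + \frac{V + 0}{V + V} = \left(-5 + V\right) + \frac{V}{2 V} = \left(-5 + V\right) + V \frac{1}{2 V} = \left(-5 + V\right) + \frac{1}{2} = - \frac{9}{2} + V$)
$3 v{\left(3 \right)} + 124 \left(-35\right) = 3 \left(- \frac{9}{2} + 3\right) + 124 \left(-35\right) = 3 \left(- \frac{3}{2}\right) - 4340 = - \frac{9}{2} - 4340 = - \frac{8689}{2}$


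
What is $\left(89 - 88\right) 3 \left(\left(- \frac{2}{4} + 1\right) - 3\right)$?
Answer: $- \frac{15}{2} \approx -7.5$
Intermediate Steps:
$\left(89 - 88\right) 3 \left(\left(- \frac{2}{4} + 1\right) - 3\right) = 1 \cdot 3 \left(\left(\left(-2\right) \frac{1}{4} + 1\right) - 3\right) = 1 \cdot 3 \left(\left(- \frac{1}{2} + 1\right) - 3\right) = 1 \cdot 3 \left(\frac{1}{2} - 3\right) = 1 \cdot 3 \left(- \frac{5}{2}\right) = 1 \left(- \frac{15}{2}\right) = - \frac{15}{2}$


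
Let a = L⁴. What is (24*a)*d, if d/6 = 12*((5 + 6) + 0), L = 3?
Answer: 1539648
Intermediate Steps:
d = 792 (d = 6*(12*((5 + 6) + 0)) = 6*(12*(11 + 0)) = 6*(12*11) = 6*132 = 792)
a = 81 (a = 3⁴ = 81)
(24*a)*d = (24*81)*792 = 1944*792 = 1539648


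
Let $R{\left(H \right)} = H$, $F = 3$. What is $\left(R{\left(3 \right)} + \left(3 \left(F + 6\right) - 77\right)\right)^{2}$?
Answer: $2209$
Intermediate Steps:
$\left(R{\left(3 \right)} + \left(3 \left(F + 6\right) - 77\right)\right)^{2} = \left(3 - \left(77 - 3 \left(3 + 6\right)\right)\right)^{2} = \left(3 + \left(3 \cdot 9 - 77\right)\right)^{2} = \left(3 + \left(27 - 77\right)\right)^{2} = \left(3 - 50\right)^{2} = \left(-47\right)^{2} = 2209$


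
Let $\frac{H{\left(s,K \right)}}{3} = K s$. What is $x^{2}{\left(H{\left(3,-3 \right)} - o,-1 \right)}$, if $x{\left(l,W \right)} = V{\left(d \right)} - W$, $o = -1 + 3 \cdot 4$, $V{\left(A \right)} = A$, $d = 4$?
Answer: $25$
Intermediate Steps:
$H{\left(s,K \right)} = 3 K s$
$o = 11$ ($o = -1 + 12 = 11$)
$x{\left(l,W \right)} = 4 - W$
$x^{2}{\left(H{\left(3,-3 \right)} - o,-1 \right)} = \left(4 - -1\right)^{2} = \left(4 + 1\right)^{2} = 5^{2} = 25$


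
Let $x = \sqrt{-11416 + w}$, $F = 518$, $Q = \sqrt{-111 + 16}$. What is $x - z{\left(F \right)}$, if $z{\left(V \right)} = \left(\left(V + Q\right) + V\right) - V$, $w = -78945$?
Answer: $-518 + i \sqrt{90361} - i \sqrt{95} \approx -518.0 + 290.85 i$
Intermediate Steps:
$Q = i \sqrt{95}$ ($Q = \sqrt{-95} = i \sqrt{95} \approx 9.7468 i$)
$x = i \sqrt{90361}$ ($x = \sqrt{-11416 - 78945} = \sqrt{-90361} = i \sqrt{90361} \approx 300.6 i$)
$z{\left(V \right)} = V + i \sqrt{95}$ ($z{\left(V \right)} = \left(\left(V + i \sqrt{95}\right) + V\right) - V = \left(2 V + i \sqrt{95}\right) - V = V + i \sqrt{95}$)
$x - z{\left(F \right)} = i \sqrt{90361} - \left(518 + i \sqrt{95}\right) = -518 + i \sqrt{90361} - i \sqrt{95}$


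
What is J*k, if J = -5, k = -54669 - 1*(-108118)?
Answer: -267245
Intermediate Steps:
k = 53449 (k = -54669 + 108118 = 53449)
J*k = -5*53449 = -267245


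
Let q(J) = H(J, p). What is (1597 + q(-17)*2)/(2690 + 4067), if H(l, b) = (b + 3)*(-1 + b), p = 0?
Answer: 1591/6757 ≈ 0.23546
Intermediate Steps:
H(l, b) = (-1 + b)*(3 + b) (H(l, b) = (3 + b)*(-1 + b) = (-1 + b)*(3 + b))
q(J) = -3 (q(J) = -3 + 0**2 + 2*0 = -3 + 0 + 0 = -3)
(1597 + q(-17)*2)/(2690 + 4067) = (1597 - 3*2)/(2690 + 4067) = (1597 - 6)/6757 = 1591*(1/6757) = 1591/6757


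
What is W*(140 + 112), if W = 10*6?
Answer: 15120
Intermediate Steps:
W = 60
W*(140 + 112) = 60*(140 + 112) = 60*252 = 15120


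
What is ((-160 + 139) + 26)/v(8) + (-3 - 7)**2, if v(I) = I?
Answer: 805/8 ≈ 100.63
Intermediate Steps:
((-160 + 139) + 26)/v(8) + (-3 - 7)**2 = ((-160 + 139) + 26)/8 + (-3 - 7)**2 = (-21 + 26)*(1/8) + (-10)**2 = 5*(1/8) + 100 = 5/8 + 100 = 805/8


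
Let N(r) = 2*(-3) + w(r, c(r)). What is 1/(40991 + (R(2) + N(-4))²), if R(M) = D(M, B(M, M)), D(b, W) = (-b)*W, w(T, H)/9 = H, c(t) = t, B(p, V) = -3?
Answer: 1/42287 ≈ 2.3648e-5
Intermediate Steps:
w(T, H) = 9*H
N(r) = -6 + 9*r (N(r) = 2*(-3) + 9*r = -6 + 9*r)
D(b, W) = -W*b
R(M) = 3*M (R(M) = -1*(-3)*M = 3*M)
1/(40991 + (R(2) + N(-4))²) = 1/(40991 + (3*2 + (-6 + 9*(-4)))²) = 1/(40991 + (6 + (-6 - 36))²) = 1/(40991 + (6 - 42)²) = 1/(40991 + (-36)²) = 1/(40991 + 1296) = 1/42287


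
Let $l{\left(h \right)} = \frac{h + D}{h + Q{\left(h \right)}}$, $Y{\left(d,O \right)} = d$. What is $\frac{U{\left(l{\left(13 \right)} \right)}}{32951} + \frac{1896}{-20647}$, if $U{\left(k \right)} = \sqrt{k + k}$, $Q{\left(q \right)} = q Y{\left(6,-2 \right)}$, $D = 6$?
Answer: $- \frac{1896}{20647} + \frac{\sqrt{3458}}{2998541} \approx -0.09181$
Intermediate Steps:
$Q{\left(q \right)} = 6 q$ ($Q{\left(q \right)} = q 6 = 6 q$)
$l{\left(h \right)} = \frac{6 + h}{7 h}$ ($l{\left(h \right)} = \frac{h + 6}{h + 6 h} = \frac{6 + h}{7 h}$)
$U{\left(k \right)} = \sqrt{2} \sqrt{k}$ ($U{\left(k \right)} = \sqrt{2 k} = \sqrt{2} \sqrt{k}$)
$\frac{U{\left(l{\left(13 \right)} \right)}}{32951} + \frac{1896}{-20647} = \frac{\sqrt{2} \sqrt{\frac{6 + 13}{7 \cdot 13}}}{32951} + \frac{1896}{-20647} = \sqrt{2} \sqrt{\frac{1}{7} \cdot \frac{1}{13} \cdot 19} \cdot \frac{1}{32951} + 1896 \left(- \frac{1}{20647}\right) = \sqrt{2} \sqrt{\frac{19}{91}} \cdot \frac{1}{32951} - \frac{1896}{20647} = \sqrt{2} \frac{\sqrt{1729}}{91} \cdot \frac{1}{32951} - \frac{1896}{20647} = \frac{\sqrt{3458}}{91} \cdot \frac{1}{32951} - \frac{1896}{20647} = \frac{\sqrt{3458}}{2998541} - \frac{1896}{20647} = - \frac{1896}{20647} + \frac{\sqrt{3458}}{2998541}$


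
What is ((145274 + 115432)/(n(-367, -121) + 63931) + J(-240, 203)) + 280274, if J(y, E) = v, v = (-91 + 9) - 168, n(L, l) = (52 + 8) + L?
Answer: 2969417947/10604 ≈ 2.8003e+5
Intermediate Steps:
n(L, l) = 60 + L
v = -250 (v = -82 - 168 = -250)
J(y, E) = -250
((145274 + 115432)/(n(-367, -121) + 63931) + J(-240, 203)) + 280274 = ((145274 + 115432)/((60 - 367) + 63931) - 250) + 280274 = (260706/(-307 + 63931) - 250) + 280274 = (260706/63624 - 250) + 280274 = (260706*(1/63624) - 250) + 280274 = (43451/10604 - 250) + 280274 = -2607549/10604 + 280274 = 2969417947/10604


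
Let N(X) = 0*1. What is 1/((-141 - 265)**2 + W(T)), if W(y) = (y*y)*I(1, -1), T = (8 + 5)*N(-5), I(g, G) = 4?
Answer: 1/164836 ≈ 6.0666e-6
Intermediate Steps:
N(X) = 0
T = 0 (T = (8 + 5)*0 = 13*0 = 0)
W(y) = 4*y**2 (W(y) = (y*y)*4 = y**2*4 = 4*y**2)
1/((-141 - 265)**2 + W(T)) = 1/((-141 - 265)**2 + 4*0**2) = 1/((-406)**2 + 4*0) = 1/(164836 + 0) = 1/164836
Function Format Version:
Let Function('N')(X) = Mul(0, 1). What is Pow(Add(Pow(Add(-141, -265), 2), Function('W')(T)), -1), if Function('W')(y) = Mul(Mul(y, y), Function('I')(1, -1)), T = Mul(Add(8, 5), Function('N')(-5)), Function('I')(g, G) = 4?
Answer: Rational(1, 164836) ≈ 6.0666e-6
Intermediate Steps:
Function('N')(X) = 0
T = 0 (T = Mul(Add(8, 5), 0) = Mul(13, 0) = 0)
Function('W')(y) = Mul(4, Pow(y, 2)) (Function('W')(y) = Mul(Mul(y, y), 4) = Mul(Pow(y, 2), 4) = Mul(4, Pow(y, 2)))
Pow(Add(Pow(Add(-141, -265), 2), Function('W')(T)), -1) = Pow(Add(Pow(Add(-141, -265), 2), Mul(4, Pow(0, 2))), -1) = Pow(Add(Pow(-406, 2), Mul(4, 0)), -1) = Pow(Add(164836, 0), -1) = Pow(164836, -1) = Rational(1, 164836)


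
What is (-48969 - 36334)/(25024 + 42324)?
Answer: -85303/67348 ≈ -1.2666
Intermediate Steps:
(-48969 - 36334)/(25024 + 42324) = -85303/67348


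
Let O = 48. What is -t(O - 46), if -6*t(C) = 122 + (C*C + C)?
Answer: 64/3 ≈ 21.333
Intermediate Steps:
t(C) = -61/3 - C/6 - C**2/6 (t(C) = -(122 + (C*C + C))/6 = -(122 + (C**2 + C))/6 = -(122 + (C + C**2))/6 = -(122 + C + C**2)/6 = -61/3 - C/6 - C**2/6)
-t(O - 46) = -(-61/3 - (48 - 46)/6 - (48 - 46)**2/6) = -(-61/3 - 1/6*2 - 1/6*2**2) = -(-61/3 - 1/3 - 1/6*4) = -(-61/3 - 1/3 - 2/3) = -1*(-64/3) = 64/3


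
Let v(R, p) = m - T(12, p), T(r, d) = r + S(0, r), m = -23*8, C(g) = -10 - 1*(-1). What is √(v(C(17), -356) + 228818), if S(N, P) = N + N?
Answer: √228622 ≈ 478.14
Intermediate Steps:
S(N, P) = 2*N
C(g) = -9 (C(g) = -10 + 1 = -9)
m = -184
T(r, d) = r (T(r, d) = r + 2*0 = r + 0 = r)
v(R, p) = -196 (v(R, p) = -184 - 1*12 = -184 - 12 = -196)
√(v(C(17), -356) + 228818) = √(-196 + 228818) = √228622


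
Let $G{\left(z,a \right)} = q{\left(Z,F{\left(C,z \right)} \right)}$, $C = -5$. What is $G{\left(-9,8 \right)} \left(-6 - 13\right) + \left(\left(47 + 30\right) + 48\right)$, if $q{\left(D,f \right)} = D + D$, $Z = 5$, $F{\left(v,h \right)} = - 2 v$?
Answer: $-65$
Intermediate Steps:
$q{\left(D,f \right)} = 2 D$
$G{\left(z,a \right)} = 10$ ($G{\left(z,a \right)} = 2 \cdot 5 = 10$)
$G{\left(-9,8 \right)} \left(-6 - 13\right) + \left(\left(47 + 30\right) + 48\right) = 10 \left(-6 - 13\right) + \left(\left(47 + 30\right) + 48\right) = 10 \left(-6 - 13\right) + \left(77 + 48\right) = 10 \left(-19\right) + 125 = -190 + 125 = -65$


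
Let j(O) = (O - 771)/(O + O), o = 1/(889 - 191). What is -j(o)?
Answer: 538157/2 ≈ 2.6908e+5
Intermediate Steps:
o = 1/698 ≈ 0.0014327
j(O) = (-771 + O)/(2*O) (j(O) = (-771 + O)/((2*O)) = (-771 + O)*(1/(2*O)) = (-771 + O)/(2*O))
-j(o) = -(-771 + 1/698)/(2*1/698) = -698*(-538157)/(2*698) = -1*(-538157/2) = 538157/2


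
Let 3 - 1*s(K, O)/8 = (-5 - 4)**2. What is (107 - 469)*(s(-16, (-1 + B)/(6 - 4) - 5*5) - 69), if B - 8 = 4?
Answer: 250866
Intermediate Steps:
B = 12 (B = 8 + 4 = 12)
s(K, O) = -624 (s(K, O) = 24 - 8*(-5 - 4)**2 = 24 - 8*(-9)**2 = 24 - 8*81 = 24 - 648 = -624)
(107 - 469)*(s(-16, (-1 + B)/(6 - 4) - 5*5) - 69) = (107 - 469)*(-624 - 69) = -362*(-693) = 250866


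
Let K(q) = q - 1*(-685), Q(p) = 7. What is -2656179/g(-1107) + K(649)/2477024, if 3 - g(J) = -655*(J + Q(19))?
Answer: 3290190137147/892344180464 ≈ 3.6871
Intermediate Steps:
g(J) = 4588 + 655*J (g(J) = 3 - (-655)*(J + 7) = 3 - (-655)*(7 + J) = 3 - (-4585 - 655*J) = 3 + (4585 + 655*J) = 4588 + 655*J)
K(q) = 685 + q (K(q) = q + 685 = 685 + q)
-2656179/g(-1107) + K(649)/2477024 = -2656179/(4588 + 655*(-1107)) + (685 + 649)/2477024 = -2656179/(4588 - 725085) + 1334*(1/2477024) = -2656179/(-720497) + 667/1238512 = -2656179*(-1/720497) + 667/1238512 = 2656179/720497 + 667/1238512 = 3290190137147/892344180464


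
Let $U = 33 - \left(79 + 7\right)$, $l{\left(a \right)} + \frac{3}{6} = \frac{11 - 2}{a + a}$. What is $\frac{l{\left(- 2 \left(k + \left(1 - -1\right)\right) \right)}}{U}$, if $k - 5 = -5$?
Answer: $\frac{13}{424} \approx 0.03066$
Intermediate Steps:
$k = 0$ ($k = 5 - 5 = 0$)
$l{\left(a \right)} = - \frac{1}{2} + \frac{9}{2 a}$ ($l{\left(a \right)} = - \frac{1}{2} + \frac{11 - 2}{a + a} = - \frac{1}{2} + \frac{9}{2 a}$)
$U = -53$ ($U = 33 - 86 = -53$)
$\frac{l{\left(- 2 \left(k + \left(1 - -1\right)\right) \right)}}{U} = \frac{\frac{1}{2} \frac{1}{\left(-2\right) \left(0 + \left(1 - -1\right)\right)} \left(9 - - 2 \left(0 + \left(1 - -1\right)\right)\right)}{-53} = \frac{9 - - 2 \left(0 + \left(1 + 1\right)\right)}{2 \left(- 2 \left(0 + \left(1 + 1\right)\right)\right)} \left(- \frac{1}{53}\right) = \frac{9 - - 2 \left(0 + 2\right)}{2 \left(- 2 \left(0 + 2\right)\right)} \left(- \frac{1}{53}\right) = \frac{9 - \left(-2\right) 2}{2 \left(\left(-2\right) 2\right)} \left(- \frac{1}{53}\right) = \frac{9 - -4}{2 \left(-4\right)} \left(- \frac{1}{53}\right) = \frac{1}{2} \left(- \frac{1}{4}\right) \left(9 + 4\right) \left(- \frac{1}{53}\right) = \frac{1}{2} \left(- \frac{1}{4}\right) 13 \left(- \frac{1}{53}\right) = \left(- \frac{13}{8}\right) \left(- \frac{1}{53}\right) = \frac{13}{424}$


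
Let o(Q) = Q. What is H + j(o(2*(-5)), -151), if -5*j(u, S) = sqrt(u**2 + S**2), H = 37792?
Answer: 37792 - sqrt(22901)/5 ≈ 37762.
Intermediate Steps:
j(u, S) = -sqrt(S**2 + u**2)/5 (j(u, S) = -sqrt(u**2 + S**2)/5 = -sqrt(S**2 + u**2)/5)
H + j(o(2*(-5)), -151) = 37792 - sqrt((-151)**2 + (2*(-5))**2)/5 = 37792 - sqrt(22801 + (-10)**2)/5 = 37792 - sqrt(22801 + 100)/5 = 37792 - sqrt(22901)/5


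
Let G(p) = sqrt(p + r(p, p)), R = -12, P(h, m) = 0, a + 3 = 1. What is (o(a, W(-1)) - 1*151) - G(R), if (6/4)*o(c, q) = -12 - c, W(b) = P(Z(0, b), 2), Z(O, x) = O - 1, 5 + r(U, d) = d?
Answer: -473/3 - I*sqrt(29) ≈ -157.67 - 5.3852*I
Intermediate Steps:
a = -2 (a = -3 + 1 = -2)
r(U, d) = -5 + d
Z(O, x) = -1 + O
W(b) = 0
o(c, q) = -8 - 2*c/3 (o(c, q) = 2*(-12 - c)/3 = -8 - 2*c/3)
G(p) = sqrt(-5 + 2*p) (G(p) = sqrt(p + (-5 + p)) = sqrt(-5 + 2*p))
(o(a, W(-1)) - 1*151) - G(R) = ((-8 - 2/3*(-2)) - 1*151) - sqrt(-5 + 2*(-12)) = ((-8 + 4/3) - 151) - sqrt(-5 - 24) = (-20/3 - 151) - sqrt(-29) = -473/3 - I*sqrt(29)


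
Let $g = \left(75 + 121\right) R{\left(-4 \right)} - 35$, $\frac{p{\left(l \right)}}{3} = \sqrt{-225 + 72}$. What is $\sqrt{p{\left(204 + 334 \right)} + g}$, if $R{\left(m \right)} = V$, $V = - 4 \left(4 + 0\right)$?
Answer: $\sqrt{-3171 + 9 i \sqrt{17}} \approx 0.3295 + 56.313 i$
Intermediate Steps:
$V = -16$ ($V = \left(-4\right) 4 = -16$)
$R{\left(m \right)} = -16$
$p{\left(l \right)} = 9 i \sqrt{17}$ ($p{\left(l \right)} = 3 \sqrt{-225 + 72} = 3 \sqrt{-153} = 3 \cdot 3 i \sqrt{17} = 9 i \sqrt{17}$)
$g = -3171$ ($g = \left(75 + 121\right) \left(-16\right) - 35 = 196 \left(-16\right) - 35 = -3136 - 35 = -3171$)
$\sqrt{p{\left(204 + 334 \right)} + g} = \sqrt{9 i \sqrt{17} - 3171} = \sqrt{-3171 + 9 i \sqrt{17}}$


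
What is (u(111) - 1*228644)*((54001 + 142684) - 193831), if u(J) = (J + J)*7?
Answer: -648114860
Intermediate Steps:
u(J) = 14*J (u(J) = (2*J)*7 = 14*J)
(u(111) - 1*228644)*((54001 + 142684) - 193831) = (14*111 - 1*228644)*((54001 + 142684) - 193831) = (1554 - 228644)*(196685 - 193831) = -227090*2854 = -648114860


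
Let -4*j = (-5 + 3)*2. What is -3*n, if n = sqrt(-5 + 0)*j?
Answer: -3*I*sqrt(5) ≈ -6.7082*I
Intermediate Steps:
j = 1 (j = -(-5 + 3)*2/4 = -(-1)*2/2 = -1/4*(-4) = 1)
n = I*sqrt(5) (n = sqrt(-5 + 0)*1 = sqrt(-5)*1 = (I*sqrt(5))*1 = I*sqrt(5) ≈ 2.2361*I)
-3*n = -3*I*sqrt(5)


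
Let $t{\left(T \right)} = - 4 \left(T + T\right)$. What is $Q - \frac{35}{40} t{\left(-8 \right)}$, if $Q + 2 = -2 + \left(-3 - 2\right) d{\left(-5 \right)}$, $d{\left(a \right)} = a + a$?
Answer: $-2576$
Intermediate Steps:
$t{\left(T \right)} = - 8 T$ ($t{\left(T \right)} = - 4 \cdot 2 T = - 8 T$)
$d{\left(a \right)} = 2 a$
$Q = 46$ ($Q = -2 - \left(2 - \left(-3 - 2\right) 2 \left(-5\right)\right) = -2 - -48 = -2 + \left(-2 + 50\right) = -2 + 48 = 46$)
$Q - \frac{35}{40} t{\left(-8 \right)} = 46 - \frac{35}{40} \left(\left(-8\right) \left(-8\right)\right) = 46 \left(-35\right) \frac{1}{40} \cdot 64 = 46 \left(\left(- \frac{7}{8}\right) 64\right) = 46 \left(-56\right) = -2576$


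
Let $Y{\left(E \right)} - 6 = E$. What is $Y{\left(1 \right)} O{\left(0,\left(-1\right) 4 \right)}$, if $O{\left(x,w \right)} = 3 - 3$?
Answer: $0$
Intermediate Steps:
$Y{\left(E \right)} = 6 + E$
$O{\left(x,w \right)} = 0$ ($O{\left(x,w \right)} = 3 - 3 = 0$)
$Y{\left(1 \right)} O{\left(0,\left(-1\right) 4 \right)} = \left(6 + 1\right) 0 = 7 \cdot 0 = 0$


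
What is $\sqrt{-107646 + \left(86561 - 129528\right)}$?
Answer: $i \sqrt{150613} \approx 388.09 i$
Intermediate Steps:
$\sqrt{-107646 + \left(86561 - 129528\right)} = \sqrt{-107646 - 42967} = \sqrt{-150613} = i \sqrt{150613}$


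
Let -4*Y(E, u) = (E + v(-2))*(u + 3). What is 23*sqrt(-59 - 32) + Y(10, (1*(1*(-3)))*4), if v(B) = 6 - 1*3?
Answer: 117/4 + 23*I*sqrt(91) ≈ 29.25 + 219.41*I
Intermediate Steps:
v(B) = 3 (v(B) = 6 - 3 = 3)
Y(E, u) = -(3 + E)*(3 + u)/4 (Y(E, u) = -(E + 3)*(u + 3)/4 = -(3 + E)*(3 + u)/4)
23*sqrt(-59 - 32) + Y(10, (1*(1*(-3)))*4) = 23*sqrt(-59 - 32) + (-9/4 - 3/4*10 - 3*1*(1*(-3))*4/4 - 1/4*10*(1*(1*(-3)))*4) = 23*sqrt(-91) + (-9/4 - 15/2 - 3*1*(-3)*4/4 - 1/4*10*(1*(-3))*4) = 23*(I*sqrt(91)) + (-9/4 - 15/2 - (-9)*4/4 - 1/4*10*(-3*4)) = 23*I*sqrt(91) + (-9/4 - 15/2 - 3/4*(-12) - 1/4*10*(-12)) = 23*I*sqrt(91) + (-9/4 - 15/2 + 9 + 30) = 23*I*sqrt(91) + 117/4 = 117/4 + 23*I*sqrt(91)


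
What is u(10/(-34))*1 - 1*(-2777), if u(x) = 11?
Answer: 2788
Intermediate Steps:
u(10/(-34))*1 - 1*(-2777) = 11*1 - 1*(-2777) = 11 + 2777 = 2788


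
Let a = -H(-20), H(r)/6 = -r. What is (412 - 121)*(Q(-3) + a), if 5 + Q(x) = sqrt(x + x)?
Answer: -36375 + 291*I*sqrt(6) ≈ -36375.0 + 712.8*I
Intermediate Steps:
H(r) = -6*r (H(r) = 6*(-r) = -6*r)
Q(x) = -5 + sqrt(2)*sqrt(x) (Q(x) = -5 + sqrt(x + x) = -5 + sqrt(2*x) = -5 + sqrt(2)*sqrt(x))
a = -120 (a = -(-6)*(-20) = -1*120 = -120)
(412 - 121)*(Q(-3) + a) = (412 - 121)*((-5 + sqrt(2)*sqrt(-3)) - 120) = 291*((-5 + sqrt(2)*(I*sqrt(3))) - 120) = 291*((-5 + I*sqrt(6)) - 120) = 291*(-125 + I*sqrt(6)) = -36375 + 291*I*sqrt(6)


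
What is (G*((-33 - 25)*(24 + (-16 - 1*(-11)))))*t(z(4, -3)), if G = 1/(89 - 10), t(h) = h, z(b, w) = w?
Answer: 3306/79 ≈ 41.848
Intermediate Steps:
G = 1/79 ≈ 0.012658
(G*((-33 - 25)*(24 + (-16 - 1*(-11)))))*t(z(4, -3)) = (((-33 - 25)*(24 + (-16 - 1*(-11))))/79)*(-3) = ((-58*(24 + (-16 + 11)))/79)*(-3) = ((-58*(24 - 5))/79)*(-3) = ((-58*19)/79)*(-3) = ((1/79)*(-1102))*(-3) = -1102/79*(-3) = 3306/79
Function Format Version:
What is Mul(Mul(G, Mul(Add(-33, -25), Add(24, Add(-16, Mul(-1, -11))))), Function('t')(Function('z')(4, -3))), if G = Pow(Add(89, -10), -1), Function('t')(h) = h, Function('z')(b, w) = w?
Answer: Rational(3306, 79) ≈ 41.848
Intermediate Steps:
G = Rational(1, 79) (G = Pow(79, -1) = Rational(1, 79) ≈ 0.012658)
Mul(Mul(G, Mul(Add(-33, -25), Add(24, Add(-16, Mul(-1, -11))))), Function('t')(Function('z')(4, -3))) = Mul(Mul(Rational(1, 79), Mul(Add(-33, -25), Add(24, Add(-16, Mul(-1, -11))))), -3) = Mul(Mul(Rational(1, 79), Mul(-58, Add(24, Add(-16, 11)))), -3) = Mul(Mul(Rational(1, 79), Mul(-58, Add(24, -5))), -3) = Mul(Mul(Rational(1, 79), Mul(-58, 19)), -3) = Mul(Mul(Rational(1, 79), -1102), -3) = Mul(Rational(-1102, 79), -3) = Rational(3306, 79)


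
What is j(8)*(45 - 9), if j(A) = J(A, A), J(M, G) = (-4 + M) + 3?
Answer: 252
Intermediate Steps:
J(M, G) = -1 + M
j(A) = -1 + A
j(8)*(45 - 9) = (-1 + 8)*(45 - 9) = 7*36 = 252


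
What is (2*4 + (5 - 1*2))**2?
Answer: 121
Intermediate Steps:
(2*4 + (5 - 1*2))**2 = (8 + (5 - 2))**2 = (8 + 3)**2 = 11**2 = 121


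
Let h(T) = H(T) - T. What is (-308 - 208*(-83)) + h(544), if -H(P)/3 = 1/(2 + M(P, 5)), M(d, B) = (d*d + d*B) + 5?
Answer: 4901657153/298663 ≈ 16412.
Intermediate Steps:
M(d, B) = 5 + d² + B*d (M(d, B) = (d² + B*d) + 5 = 5 + d² + B*d)
H(P) = -3/(7 + P² + 5*P) (H(P) = -3/(2 + (5 + P² + 5*P)) = -3/(7 + P² + 5*P))
h(T) = -T - 3/(7 + T² + 5*T) (h(T) = -3/(7 + T² + 5*T) - T = -T - 3/(7 + T² + 5*T))
(-308 - 208*(-83)) + h(544) = (-308 - 208*(-83)) + (-3 - 1*544*(7 + 544² + 5*544))/(7 + 544² + 5*544) = (-308 + 17264) + (-3 - 1*544*(7 + 295936 + 2720))/(7 + 295936 + 2720) = 16956 + (-3 - 1*544*298663)/298663 = 16956 + (-3 - 162472672)/298663 = 16956 + (1/298663)*(-162472675) = 16956 - 162472675/298663 = 4901657153/298663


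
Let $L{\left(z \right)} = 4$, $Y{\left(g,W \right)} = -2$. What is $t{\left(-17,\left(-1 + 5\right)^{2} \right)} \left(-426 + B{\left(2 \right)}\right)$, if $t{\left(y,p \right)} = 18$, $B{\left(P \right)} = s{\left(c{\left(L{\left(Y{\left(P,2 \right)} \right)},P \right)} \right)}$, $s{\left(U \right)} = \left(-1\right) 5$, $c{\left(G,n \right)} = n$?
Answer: $-7758$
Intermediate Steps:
$s{\left(U \right)} = -5$
$B{\left(P \right)} = -5$
$t{\left(-17,\left(-1 + 5\right)^{2} \right)} \left(-426 + B{\left(2 \right)}\right) = 18 \left(-426 - 5\right) = 18 \left(-431\right) = -7758$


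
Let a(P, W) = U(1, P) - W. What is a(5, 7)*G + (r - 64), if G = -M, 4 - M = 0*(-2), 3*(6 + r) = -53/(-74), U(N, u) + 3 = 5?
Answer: -11047/222 ≈ -49.761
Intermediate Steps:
U(N, u) = 2 (U(N, u) = -3 + 5 = 2)
r = -1279/222 (r = -6 + (-53/(-74))/3 = -6 + (-53*(-1/74))/3 = -6 + (1/3)*(53/74) = -6 + 53/222 = -1279/222 ≈ -5.7613)
a(P, W) = 2 - W
M = 4 (M = 4 - 0*(-2) = 4 - 1*0 = 4 + 0 = 4)
G = -4 (G = -1*4 = -4)
a(5, 7)*G + (r - 64) = (2 - 1*7)*(-4) + (-1279/222 - 64) = (2 - 7)*(-4) - 15487/222 = -5*(-4) - 15487/222 = 20 - 15487/222 = -11047/222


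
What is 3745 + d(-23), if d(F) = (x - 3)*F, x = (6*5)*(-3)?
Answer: 5884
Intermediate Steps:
x = -90 (x = 30*(-3) = -90)
d(F) = -93*F (d(F) = (-90 - 3)*F = -93*F)
3745 + d(-23) = 3745 - 93*(-23) = 3745 + 2139 = 5884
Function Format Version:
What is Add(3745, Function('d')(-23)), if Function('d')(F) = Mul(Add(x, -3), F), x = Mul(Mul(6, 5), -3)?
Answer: 5884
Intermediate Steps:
x = -90 (x = Mul(30, -3) = -90)
Function('d')(F) = Mul(-93, F) (Function('d')(F) = Mul(Add(-90, -3), F) = Mul(-93, F))
Add(3745, Function('d')(-23)) = Add(3745, Mul(-93, -23)) = Add(3745, 2139) = 5884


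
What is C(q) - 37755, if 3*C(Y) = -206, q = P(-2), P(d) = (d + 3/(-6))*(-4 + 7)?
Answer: -113471/3 ≈ -37824.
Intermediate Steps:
P(d) = -3/2 + 3*d (P(d) = (d + 3*(-⅙))*3 = (d - ½)*3 = (-½ + d)*3 = -3/2 + 3*d)
q = -15/2 (q = -3/2 + 3*(-2) = -3/2 - 6 = -15/2 ≈ -7.5000)
C(Y) = -206/3 (C(Y) = (⅓)*(-206) = -206/3)
C(q) - 37755 = -206/3 - 37755 = -113471/3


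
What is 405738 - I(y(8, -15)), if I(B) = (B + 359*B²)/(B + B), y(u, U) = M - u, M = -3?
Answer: 407712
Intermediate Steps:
y(u, U) = -3 - u
I(B) = (B + 359*B²)/(2*B) (I(B) = (B + 359*B²)/((2*B)) = (B + 359*B²)*(1/(2*B)) = (B + 359*B²)/(2*B))
405738 - I(y(8, -15)) = 405738 - (½ + 359*(-3 - 1*8)/2) = 405738 - (½ + 359*(-3 - 8)/2) = 405738 - (½ + (359/2)*(-11)) = 405738 - (½ - 3949/2) = 405738 - 1*(-1974) = 405738 + 1974 = 407712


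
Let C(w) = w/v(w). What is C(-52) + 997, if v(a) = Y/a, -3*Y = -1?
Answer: 9109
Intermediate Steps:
Y = ⅓ (Y = -⅓*(-1) = ⅓ ≈ 0.33333)
v(a) = 1/(3*a)
C(w) = 3*w² (C(w) = w/((1/(3*w))) = w*(3*w) = 3*w²)
C(-52) + 997 = 3*(-52)² + 997 = 3*2704 + 997 = 8112 + 997 = 9109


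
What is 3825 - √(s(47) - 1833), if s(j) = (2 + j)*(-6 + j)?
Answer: 3825 - 4*√11 ≈ 3811.7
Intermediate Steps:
s(j) = (-6 + j)*(2 + j)
3825 - √(s(47) - 1833) = 3825 - √((-12 + 47² - 4*47) - 1833) = 3825 - √((-12 + 2209 - 188) - 1833) = 3825 - √(2009 - 1833) = 3825 - √176 = 3825 - 4*√11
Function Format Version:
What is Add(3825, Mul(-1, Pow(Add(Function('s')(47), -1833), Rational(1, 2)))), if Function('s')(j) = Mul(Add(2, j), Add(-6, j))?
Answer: Add(3825, Mul(-4, Pow(11, Rational(1, 2)))) ≈ 3811.7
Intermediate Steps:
Function('s')(j) = Mul(Add(-6, j), Add(2, j))
Add(3825, Mul(-1, Pow(Add(Function('s')(47), -1833), Rational(1, 2)))) = Add(3825, Mul(-1, Pow(Add(Add(-12, Pow(47, 2), Mul(-4, 47)), -1833), Rational(1, 2)))) = Add(3825, Mul(-1, Pow(Add(Add(-12, 2209, -188), -1833), Rational(1, 2)))) = Add(3825, Mul(-1, Pow(Add(2009, -1833), Rational(1, 2)))) = Add(3825, Mul(-1, Pow(176, Rational(1, 2)))) = Add(3825, Mul(-1, Mul(4, Pow(11, Rational(1, 2))))) = Add(3825, Mul(-4, Pow(11, Rational(1, 2))))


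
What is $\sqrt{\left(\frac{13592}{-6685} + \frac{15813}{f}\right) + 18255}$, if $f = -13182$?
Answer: $\frac{\sqrt{93183956133265270}}{2259530} \approx 135.1$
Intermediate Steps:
$\sqrt{\left(\frac{13592}{-6685} + \frac{15813}{f}\right) + 18255} = \sqrt{\left(\frac{13592}{-6685} + \frac{15813}{-13182}\right) + 18255} = \sqrt{\left(13592 \left(- \frac{1}{6685}\right) + 15813 \left(- \frac{1}{13182}\right)\right) + 18255} = \sqrt{\left(- \frac{13592}{6685} - \frac{5271}{4394}\right) + 18255} = \sqrt{- \frac{94959883}{29373890} + 18255} = \sqrt{\frac{536125402067}{29373890}} = \frac{\sqrt{93183956133265270}}{2259530}$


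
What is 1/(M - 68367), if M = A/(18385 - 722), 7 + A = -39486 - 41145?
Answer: -17663/1207646959 ≈ -1.4626e-5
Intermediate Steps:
A = -80638 (A = -7 + (-39486 - 41145) = -7 - 80631 = -80638)
M = -80638/17663 (M = -80638/(18385 - 722) = -80638/17663 ≈ -4.5654)
1/(M - 68367) = 1/(-80638/17663 - 68367) = 1/(-1207646959/17663) = -17663/1207646959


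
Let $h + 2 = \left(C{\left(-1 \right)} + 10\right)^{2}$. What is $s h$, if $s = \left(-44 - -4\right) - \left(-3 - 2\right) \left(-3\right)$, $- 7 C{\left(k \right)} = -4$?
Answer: $- \frac{295790}{49} \approx -6036.5$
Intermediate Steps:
$C{\left(k \right)} = \frac{4}{7}$ ($C{\left(k \right)} = \left(- \frac{1}{7}\right) \left(-4\right) = \frac{4}{7}$)
$h = \frac{5378}{49}$ ($h = -2 + \left(\frac{4}{7} + 10\right)^{2} = -2 + \left(\frac{74}{7}\right)^{2} = -2 + \frac{5476}{49} = \frac{5378}{49} \approx 109.76$)
$s = -55$ ($s = \left(-44 + 4\right) - \left(-5\right) \left(-3\right) = -40 - 15 = -55$)
$s h = \left(-55\right) \frac{5378}{49} = - \frac{295790}{49}$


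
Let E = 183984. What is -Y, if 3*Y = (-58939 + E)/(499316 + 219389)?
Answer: -25009/431223 ≈ -0.057995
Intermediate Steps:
Y = 25009/431223 (Y = ((-58939 + 183984)/(499316 + 219389))/3 = (125045/718705)/3 = (125045*(1/718705))/3 = (1/3)*(25009/143741) = 25009/431223 ≈ 0.057995)
-Y = -1*25009/431223 = -25009/431223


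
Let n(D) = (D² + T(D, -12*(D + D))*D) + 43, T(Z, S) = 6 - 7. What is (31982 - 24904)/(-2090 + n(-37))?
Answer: -7078/641 ≈ -11.042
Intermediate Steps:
T(Z, S) = -1
n(D) = 43 + D² - D (n(D) = (D² - D) + 43 = 43 + D² - D)
(31982 - 24904)/(-2090 + n(-37)) = (31982 - 24904)/(-2090 + (43 + (-37)² - 1*(-37))) = 7078/(-2090 + (43 + 1369 + 37)) = 7078/(-2090 + 1449) = 7078/(-641) = 7078*(-1/641) = -7078/641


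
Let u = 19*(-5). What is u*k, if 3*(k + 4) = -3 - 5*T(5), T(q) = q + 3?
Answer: 5225/3 ≈ 1741.7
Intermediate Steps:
T(q) = 3 + q
k = -55/3 (k = -4 + (-3 - 5*(3 + 5))/3 = -4 + (-3 - 5*8)/3 = -4 + (-3 - 40)/3 = -4 + (1/3)*(-43) = -4 - 43/3 = -55/3 ≈ -18.333)
u = -95
u*k = -95*(-55/3) = 5225/3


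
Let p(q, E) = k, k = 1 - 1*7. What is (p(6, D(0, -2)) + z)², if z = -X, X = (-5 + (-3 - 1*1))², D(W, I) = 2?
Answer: 7569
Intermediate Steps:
k = -6 (k = 1 - 7 = -6)
p(q, E) = -6
X = 81 (X = (-5 + (-3 - 1))² = (-5 - 4)² = (-9)² = 81)
z = -81 (z = -1*81 = -81)
(p(6, D(0, -2)) + z)² = (-6 - 81)² = (-87)² = 7569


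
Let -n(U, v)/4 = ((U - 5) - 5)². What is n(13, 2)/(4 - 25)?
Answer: 12/7 ≈ 1.7143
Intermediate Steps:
n(U, v) = -4*(-10 + U)² (n(U, v) = -4*((U - 5) - 5)² = -4*((-5 + U) - 5)² = -4*(-10 + U)²)
n(13, 2)/(4 - 25) = (-4*(-10 + 13)²)/(4 - 25) = (-4*3²)/(-21) = -(-4)*9/21 = -1/21*(-36) = 12/7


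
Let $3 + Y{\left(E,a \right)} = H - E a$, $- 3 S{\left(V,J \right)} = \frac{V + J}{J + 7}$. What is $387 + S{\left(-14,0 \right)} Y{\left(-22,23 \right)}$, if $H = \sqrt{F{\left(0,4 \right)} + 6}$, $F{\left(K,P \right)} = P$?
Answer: $\frac{2167}{3} + \frac{2 \sqrt{10}}{3} \approx 724.44$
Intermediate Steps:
$S{\left(V,J \right)} = - \frac{J + V}{3 \left(7 + J\right)}$ ($S{\left(V,J \right)} = - \frac{\left(V + J\right) \frac{1}{J + 7}}{3} = - \frac{\left(J + V\right) \frac{1}{7 + J}}{3} = - \frac{\frac{1}{7 + J} \left(J + V\right)}{3} = - \frac{J + V}{3 \left(7 + J\right)}$)
$H = \sqrt{10}$ ($H = \sqrt{4 + 6} = \sqrt{10} \approx 3.1623$)
$Y{\left(E,a \right)} = -3 + \sqrt{10} - E a$ ($Y{\left(E,a \right)} = -3 - \left(- \sqrt{10} + E a\right) = -3 + \sqrt{10} - E a$)
$387 + S{\left(-14,0 \right)} Y{\left(-22,23 \right)} = 387 + \frac{\left(-1\right) 0 - -14}{3 \left(7 + 0\right)} \left(-3 + \sqrt{10} - \left(-22\right) 23\right) = 387 + \frac{0 + 14}{3 \cdot 7} \left(-3 + \sqrt{10} + 506\right) = 387 + \frac{1}{3} \cdot \frac{1}{7} \cdot 14 \left(503 + \sqrt{10}\right) = 387 + \frac{2 \left(503 + \sqrt{10}\right)}{3} = 387 + \left(\frac{1006}{3} + \frac{2 \sqrt{10}}{3}\right) = \frac{2167}{3} + \frac{2 \sqrt{10}}{3}$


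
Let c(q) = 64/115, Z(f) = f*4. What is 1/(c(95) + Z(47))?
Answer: 115/21684 ≈ 0.0053034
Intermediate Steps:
Z(f) = 4*f
c(q) = 64/115 (c(q) = 64*(1/115) = 64/115)
1/(c(95) + Z(47)) = 1/(64/115 + 4*47) = 1/(64/115 + 188) = 1/(21684/115) = 115/21684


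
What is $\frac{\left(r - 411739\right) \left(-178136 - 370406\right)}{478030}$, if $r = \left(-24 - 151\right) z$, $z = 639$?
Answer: $\frac{143598421844}{239015} \approx 6.0079 \cdot 10^{5}$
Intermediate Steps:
$r = -111825$ ($r = \left(-24 - 151\right) 639 = \left(-175\right) 639 = -111825$)
$\frac{\left(r - 411739\right) \left(-178136 - 370406\right)}{478030} = \frac{\left(-111825 - 411739\right) \left(-178136 - 370406\right)}{478030} = \left(-523564\right) \left(-548542\right) \frac{1}{478030} = 287196843688 \cdot \frac{1}{478030} = \frac{143598421844}{239015}$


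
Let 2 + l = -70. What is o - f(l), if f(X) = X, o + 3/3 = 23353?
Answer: 23424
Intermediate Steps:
o = 23352 (o = -1 + 23353 = 23352)
l = -72 (l = -2 - 70 = -72)
o - f(l) = 23352 - 1*(-72) = 23352 + 72 = 23424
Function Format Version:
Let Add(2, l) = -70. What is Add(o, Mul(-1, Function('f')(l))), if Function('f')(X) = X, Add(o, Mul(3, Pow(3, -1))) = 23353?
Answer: 23424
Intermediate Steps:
o = 23352 (o = Add(-1, 23353) = 23352)
l = -72 (l = Add(-2, -70) = -72)
Add(o, Mul(-1, Function('f')(l))) = Add(23352, Mul(-1, -72)) = Add(23352, 72) = 23424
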